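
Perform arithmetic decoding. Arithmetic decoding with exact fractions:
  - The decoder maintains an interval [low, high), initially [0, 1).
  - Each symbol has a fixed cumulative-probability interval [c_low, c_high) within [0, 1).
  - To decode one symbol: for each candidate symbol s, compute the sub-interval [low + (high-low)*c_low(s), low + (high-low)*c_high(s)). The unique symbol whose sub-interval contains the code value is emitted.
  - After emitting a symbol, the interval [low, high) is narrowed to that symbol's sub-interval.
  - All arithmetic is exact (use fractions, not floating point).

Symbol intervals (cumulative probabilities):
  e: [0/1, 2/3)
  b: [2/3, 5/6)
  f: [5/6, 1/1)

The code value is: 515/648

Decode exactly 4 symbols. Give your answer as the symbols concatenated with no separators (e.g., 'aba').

Step 1: interval [0/1, 1/1), width = 1/1 - 0/1 = 1/1
  'e': [0/1 + 1/1*0/1, 0/1 + 1/1*2/3) = [0/1, 2/3)
  'b': [0/1 + 1/1*2/3, 0/1 + 1/1*5/6) = [2/3, 5/6) <- contains code 515/648
  'f': [0/1 + 1/1*5/6, 0/1 + 1/1*1/1) = [5/6, 1/1)
  emit 'b', narrow to [2/3, 5/6)
Step 2: interval [2/3, 5/6), width = 5/6 - 2/3 = 1/6
  'e': [2/3 + 1/6*0/1, 2/3 + 1/6*2/3) = [2/3, 7/9)
  'b': [2/3 + 1/6*2/3, 2/3 + 1/6*5/6) = [7/9, 29/36) <- contains code 515/648
  'f': [2/3 + 1/6*5/6, 2/3 + 1/6*1/1) = [29/36, 5/6)
  emit 'b', narrow to [7/9, 29/36)
Step 3: interval [7/9, 29/36), width = 29/36 - 7/9 = 1/36
  'e': [7/9 + 1/36*0/1, 7/9 + 1/36*2/3) = [7/9, 43/54) <- contains code 515/648
  'b': [7/9 + 1/36*2/3, 7/9 + 1/36*5/6) = [43/54, 173/216)
  'f': [7/9 + 1/36*5/6, 7/9 + 1/36*1/1) = [173/216, 29/36)
  emit 'e', narrow to [7/9, 43/54)
Step 4: interval [7/9, 43/54), width = 43/54 - 7/9 = 1/54
  'e': [7/9 + 1/54*0/1, 7/9 + 1/54*2/3) = [7/9, 64/81)
  'b': [7/9 + 1/54*2/3, 7/9 + 1/54*5/6) = [64/81, 257/324)
  'f': [7/9 + 1/54*5/6, 7/9 + 1/54*1/1) = [257/324, 43/54) <- contains code 515/648
  emit 'f', narrow to [257/324, 43/54)

Answer: bbef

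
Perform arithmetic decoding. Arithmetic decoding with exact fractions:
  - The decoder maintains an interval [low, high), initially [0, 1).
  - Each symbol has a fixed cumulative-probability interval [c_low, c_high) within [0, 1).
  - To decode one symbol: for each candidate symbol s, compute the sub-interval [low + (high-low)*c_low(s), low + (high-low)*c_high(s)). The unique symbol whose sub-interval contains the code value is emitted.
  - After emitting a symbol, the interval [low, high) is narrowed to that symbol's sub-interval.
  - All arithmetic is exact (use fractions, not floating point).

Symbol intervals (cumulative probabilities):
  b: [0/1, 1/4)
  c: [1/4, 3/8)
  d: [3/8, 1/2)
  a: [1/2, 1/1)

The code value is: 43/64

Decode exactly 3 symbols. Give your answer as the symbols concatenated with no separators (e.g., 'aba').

Step 1: interval [0/1, 1/1), width = 1/1 - 0/1 = 1/1
  'b': [0/1 + 1/1*0/1, 0/1 + 1/1*1/4) = [0/1, 1/4)
  'c': [0/1 + 1/1*1/4, 0/1 + 1/1*3/8) = [1/4, 3/8)
  'd': [0/1 + 1/1*3/8, 0/1 + 1/1*1/2) = [3/8, 1/2)
  'a': [0/1 + 1/1*1/2, 0/1 + 1/1*1/1) = [1/2, 1/1) <- contains code 43/64
  emit 'a', narrow to [1/2, 1/1)
Step 2: interval [1/2, 1/1), width = 1/1 - 1/2 = 1/2
  'b': [1/2 + 1/2*0/1, 1/2 + 1/2*1/4) = [1/2, 5/8)
  'c': [1/2 + 1/2*1/4, 1/2 + 1/2*3/8) = [5/8, 11/16) <- contains code 43/64
  'd': [1/2 + 1/2*3/8, 1/2 + 1/2*1/2) = [11/16, 3/4)
  'a': [1/2 + 1/2*1/2, 1/2 + 1/2*1/1) = [3/4, 1/1)
  emit 'c', narrow to [5/8, 11/16)
Step 3: interval [5/8, 11/16), width = 11/16 - 5/8 = 1/16
  'b': [5/8 + 1/16*0/1, 5/8 + 1/16*1/4) = [5/8, 41/64)
  'c': [5/8 + 1/16*1/4, 5/8 + 1/16*3/8) = [41/64, 83/128)
  'd': [5/8 + 1/16*3/8, 5/8 + 1/16*1/2) = [83/128, 21/32)
  'a': [5/8 + 1/16*1/2, 5/8 + 1/16*1/1) = [21/32, 11/16) <- contains code 43/64
  emit 'a', narrow to [21/32, 11/16)

Answer: aca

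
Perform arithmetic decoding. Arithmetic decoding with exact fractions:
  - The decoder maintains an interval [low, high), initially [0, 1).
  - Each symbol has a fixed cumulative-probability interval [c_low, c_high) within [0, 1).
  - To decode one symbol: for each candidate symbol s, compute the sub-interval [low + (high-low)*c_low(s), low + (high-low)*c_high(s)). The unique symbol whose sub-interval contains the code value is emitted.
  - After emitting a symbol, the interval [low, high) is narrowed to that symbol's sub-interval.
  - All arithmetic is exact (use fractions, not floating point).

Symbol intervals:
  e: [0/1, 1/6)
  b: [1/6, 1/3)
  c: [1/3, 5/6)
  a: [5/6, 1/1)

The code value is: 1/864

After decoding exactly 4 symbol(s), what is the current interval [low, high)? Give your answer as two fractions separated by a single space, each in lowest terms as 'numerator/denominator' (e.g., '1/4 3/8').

Step 1: interval [0/1, 1/1), width = 1/1 - 0/1 = 1/1
  'e': [0/1 + 1/1*0/1, 0/1 + 1/1*1/6) = [0/1, 1/6) <- contains code 1/864
  'b': [0/1 + 1/1*1/6, 0/1 + 1/1*1/3) = [1/6, 1/3)
  'c': [0/1 + 1/1*1/3, 0/1 + 1/1*5/6) = [1/3, 5/6)
  'a': [0/1 + 1/1*5/6, 0/1 + 1/1*1/1) = [5/6, 1/1)
  emit 'e', narrow to [0/1, 1/6)
Step 2: interval [0/1, 1/6), width = 1/6 - 0/1 = 1/6
  'e': [0/1 + 1/6*0/1, 0/1 + 1/6*1/6) = [0/1, 1/36) <- contains code 1/864
  'b': [0/1 + 1/6*1/6, 0/1 + 1/6*1/3) = [1/36, 1/18)
  'c': [0/1 + 1/6*1/3, 0/1 + 1/6*5/6) = [1/18, 5/36)
  'a': [0/1 + 1/6*5/6, 0/1 + 1/6*1/1) = [5/36, 1/6)
  emit 'e', narrow to [0/1, 1/36)
Step 3: interval [0/1, 1/36), width = 1/36 - 0/1 = 1/36
  'e': [0/1 + 1/36*0/1, 0/1 + 1/36*1/6) = [0/1, 1/216) <- contains code 1/864
  'b': [0/1 + 1/36*1/6, 0/1 + 1/36*1/3) = [1/216, 1/108)
  'c': [0/1 + 1/36*1/3, 0/1 + 1/36*5/6) = [1/108, 5/216)
  'a': [0/1 + 1/36*5/6, 0/1 + 1/36*1/1) = [5/216, 1/36)
  emit 'e', narrow to [0/1, 1/216)
Step 4: interval [0/1, 1/216), width = 1/216 - 0/1 = 1/216
  'e': [0/1 + 1/216*0/1, 0/1 + 1/216*1/6) = [0/1, 1/1296)
  'b': [0/1 + 1/216*1/6, 0/1 + 1/216*1/3) = [1/1296, 1/648) <- contains code 1/864
  'c': [0/1 + 1/216*1/3, 0/1 + 1/216*5/6) = [1/648, 5/1296)
  'a': [0/1 + 1/216*5/6, 0/1 + 1/216*1/1) = [5/1296, 1/216)
  emit 'b', narrow to [1/1296, 1/648)

Answer: 1/1296 1/648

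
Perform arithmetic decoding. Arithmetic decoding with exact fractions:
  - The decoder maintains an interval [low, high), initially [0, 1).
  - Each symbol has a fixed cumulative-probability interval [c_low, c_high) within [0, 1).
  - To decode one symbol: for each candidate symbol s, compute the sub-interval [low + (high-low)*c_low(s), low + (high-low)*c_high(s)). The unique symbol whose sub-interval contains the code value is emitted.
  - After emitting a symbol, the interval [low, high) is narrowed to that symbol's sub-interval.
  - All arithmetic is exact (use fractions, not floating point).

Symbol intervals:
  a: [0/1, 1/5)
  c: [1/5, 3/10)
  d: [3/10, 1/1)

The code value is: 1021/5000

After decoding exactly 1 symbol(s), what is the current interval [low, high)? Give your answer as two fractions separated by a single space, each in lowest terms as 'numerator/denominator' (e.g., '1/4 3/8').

Answer: 1/5 3/10

Derivation:
Step 1: interval [0/1, 1/1), width = 1/1 - 0/1 = 1/1
  'a': [0/1 + 1/1*0/1, 0/1 + 1/1*1/5) = [0/1, 1/5)
  'c': [0/1 + 1/1*1/5, 0/1 + 1/1*3/10) = [1/5, 3/10) <- contains code 1021/5000
  'd': [0/1 + 1/1*3/10, 0/1 + 1/1*1/1) = [3/10, 1/1)
  emit 'c', narrow to [1/5, 3/10)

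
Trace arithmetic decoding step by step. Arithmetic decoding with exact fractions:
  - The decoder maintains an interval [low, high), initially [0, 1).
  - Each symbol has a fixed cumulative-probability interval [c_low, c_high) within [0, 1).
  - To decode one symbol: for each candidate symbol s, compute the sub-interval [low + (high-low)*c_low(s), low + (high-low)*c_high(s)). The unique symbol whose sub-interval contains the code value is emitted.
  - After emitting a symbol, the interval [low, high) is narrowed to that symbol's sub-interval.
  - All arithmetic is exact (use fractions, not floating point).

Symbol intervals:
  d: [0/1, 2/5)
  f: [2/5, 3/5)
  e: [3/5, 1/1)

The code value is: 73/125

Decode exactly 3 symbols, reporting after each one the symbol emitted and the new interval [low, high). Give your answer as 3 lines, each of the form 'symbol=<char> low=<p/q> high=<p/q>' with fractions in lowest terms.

Answer: symbol=f low=2/5 high=3/5
symbol=e low=13/25 high=3/5
symbol=e low=71/125 high=3/5

Derivation:
Step 1: interval [0/1, 1/1), width = 1/1 - 0/1 = 1/1
  'd': [0/1 + 1/1*0/1, 0/1 + 1/1*2/5) = [0/1, 2/5)
  'f': [0/1 + 1/1*2/5, 0/1 + 1/1*3/5) = [2/5, 3/5) <- contains code 73/125
  'e': [0/1 + 1/1*3/5, 0/1 + 1/1*1/1) = [3/5, 1/1)
  emit 'f', narrow to [2/5, 3/5)
Step 2: interval [2/5, 3/5), width = 3/5 - 2/5 = 1/5
  'd': [2/5 + 1/5*0/1, 2/5 + 1/5*2/5) = [2/5, 12/25)
  'f': [2/5 + 1/5*2/5, 2/5 + 1/5*3/5) = [12/25, 13/25)
  'e': [2/5 + 1/5*3/5, 2/5 + 1/5*1/1) = [13/25, 3/5) <- contains code 73/125
  emit 'e', narrow to [13/25, 3/5)
Step 3: interval [13/25, 3/5), width = 3/5 - 13/25 = 2/25
  'd': [13/25 + 2/25*0/1, 13/25 + 2/25*2/5) = [13/25, 69/125)
  'f': [13/25 + 2/25*2/5, 13/25 + 2/25*3/5) = [69/125, 71/125)
  'e': [13/25 + 2/25*3/5, 13/25 + 2/25*1/1) = [71/125, 3/5) <- contains code 73/125
  emit 'e', narrow to [71/125, 3/5)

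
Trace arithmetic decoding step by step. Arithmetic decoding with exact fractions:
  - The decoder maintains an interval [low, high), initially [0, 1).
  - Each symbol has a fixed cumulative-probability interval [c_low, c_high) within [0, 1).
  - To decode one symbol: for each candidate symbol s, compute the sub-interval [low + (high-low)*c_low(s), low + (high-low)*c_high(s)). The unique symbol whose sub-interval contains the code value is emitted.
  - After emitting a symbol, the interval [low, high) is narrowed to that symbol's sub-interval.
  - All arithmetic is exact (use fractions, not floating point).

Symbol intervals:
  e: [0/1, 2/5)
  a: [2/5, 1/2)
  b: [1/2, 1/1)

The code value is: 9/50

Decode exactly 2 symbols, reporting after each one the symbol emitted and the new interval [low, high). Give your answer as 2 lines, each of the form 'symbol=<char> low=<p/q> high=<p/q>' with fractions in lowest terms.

Answer: symbol=e low=0/1 high=2/5
symbol=a low=4/25 high=1/5

Derivation:
Step 1: interval [0/1, 1/1), width = 1/1 - 0/1 = 1/1
  'e': [0/1 + 1/1*0/1, 0/1 + 1/1*2/5) = [0/1, 2/5) <- contains code 9/50
  'a': [0/1 + 1/1*2/5, 0/1 + 1/1*1/2) = [2/5, 1/2)
  'b': [0/1 + 1/1*1/2, 0/1 + 1/1*1/1) = [1/2, 1/1)
  emit 'e', narrow to [0/1, 2/5)
Step 2: interval [0/1, 2/5), width = 2/5 - 0/1 = 2/5
  'e': [0/1 + 2/5*0/1, 0/1 + 2/5*2/5) = [0/1, 4/25)
  'a': [0/1 + 2/5*2/5, 0/1 + 2/5*1/2) = [4/25, 1/5) <- contains code 9/50
  'b': [0/1 + 2/5*1/2, 0/1 + 2/5*1/1) = [1/5, 2/5)
  emit 'a', narrow to [4/25, 1/5)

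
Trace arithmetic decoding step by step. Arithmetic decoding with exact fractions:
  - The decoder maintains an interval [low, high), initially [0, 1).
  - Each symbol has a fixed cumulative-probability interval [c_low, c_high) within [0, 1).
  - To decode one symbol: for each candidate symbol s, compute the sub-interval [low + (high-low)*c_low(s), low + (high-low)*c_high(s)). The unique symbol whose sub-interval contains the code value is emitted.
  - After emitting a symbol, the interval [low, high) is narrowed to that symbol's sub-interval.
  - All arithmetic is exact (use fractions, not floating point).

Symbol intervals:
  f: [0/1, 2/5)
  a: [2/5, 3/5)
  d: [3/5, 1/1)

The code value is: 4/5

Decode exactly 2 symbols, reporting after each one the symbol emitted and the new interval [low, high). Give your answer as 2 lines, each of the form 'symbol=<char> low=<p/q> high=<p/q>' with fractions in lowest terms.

Step 1: interval [0/1, 1/1), width = 1/1 - 0/1 = 1/1
  'f': [0/1 + 1/1*0/1, 0/1 + 1/1*2/5) = [0/1, 2/5)
  'a': [0/1 + 1/1*2/5, 0/1 + 1/1*3/5) = [2/5, 3/5)
  'd': [0/1 + 1/1*3/5, 0/1 + 1/1*1/1) = [3/5, 1/1) <- contains code 4/5
  emit 'd', narrow to [3/5, 1/1)
Step 2: interval [3/5, 1/1), width = 1/1 - 3/5 = 2/5
  'f': [3/5 + 2/5*0/1, 3/5 + 2/5*2/5) = [3/5, 19/25)
  'a': [3/5 + 2/5*2/5, 3/5 + 2/5*3/5) = [19/25, 21/25) <- contains code 4/5
  'd': [3/5 + 2/5*3/5, 3/5 + 2/5*1/1) = [21/25, 1/1)
  emit 'a', narrow to [19/25, 21/25)

Answer: symbol=d low=3/5 high=1/1
symbol=a low=19/25 high=21/25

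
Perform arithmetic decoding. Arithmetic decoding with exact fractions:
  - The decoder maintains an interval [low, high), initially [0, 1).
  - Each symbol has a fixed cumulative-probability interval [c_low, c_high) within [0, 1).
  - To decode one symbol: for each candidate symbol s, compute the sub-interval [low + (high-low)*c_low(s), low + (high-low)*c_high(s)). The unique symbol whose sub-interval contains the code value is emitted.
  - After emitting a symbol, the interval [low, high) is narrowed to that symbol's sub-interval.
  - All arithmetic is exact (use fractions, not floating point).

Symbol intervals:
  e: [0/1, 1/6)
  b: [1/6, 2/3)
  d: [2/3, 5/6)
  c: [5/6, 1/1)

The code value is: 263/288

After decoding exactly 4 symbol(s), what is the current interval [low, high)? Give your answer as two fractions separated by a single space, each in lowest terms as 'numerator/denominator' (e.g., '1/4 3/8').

Answer: 131/144 11/12

Derivation:
Step 1: interval [0/1, 1/1), width = 1/1 - 0/1 = 1/1
  'e': [0/1 + 1/1*0/1, 0/1 + 1/1*1/6) = [0/1, 1/6)
  'b': [0/1 + 1/1*1/6, 0/1 + 1/1*2/3) = [1/6, 2/3)
  'd': [0/1 + 1/1*2/3, 0/1 + 1/1*5/6) = [2/3, 5/6)
  'c': [0/1 + 1/1*5/6, 0/1 + 1/1*1/1) = [5/6, 1/1) <- contains code 263/288
  emit 'c', narrow to [5/6, 1/1)
Step 2: interval [5/6, 1/1), width = 1/1 - 5/6 = 1/6
  'e': [5/6 + 1/6*0/1, 5/6 + 1/6*1/6) = [5/6, 31/36)
  'b': [5/6 + 1/6*1/6, 5/6 + 1/6*2/3) = [31/36, 17/18) <- contains code 263/288
  'd': [5/6 + 1/6*2/3, 5/6 + 1/6*5/6) = [17/18, 35/36)
  'c': [5/6 + 1/6*5/6, 5/6 + 1/6*1/1) = [35/36, 1/1)
  emit 'b', narrow to [31/36, 17/18)
Step 3: interval [31/36, 17/18), width = 17/18 - 31/36 = 1/12
  'e': [31/36 + 1/12*0/1, 31/36 + 1/12*1/6) = [31/36, 7/8)
  'b': [31/36 + 1/12*1/6, 31/36 + 1/12*2/3) = [7/8, 11/12) <- contains code 263/288
  'd': [31/36 + 1/12*2/3, 31/36 + 1/12*5/6) = [11/12, 67/72)
  'c': [31/36 + 1/12*5/6, 31/36 + 1/12*1/1) = [67/72, 17/18)
  emit 'b', narrow to [7/8, 11/12)
Step 4: interval [7/8, 11/12), width = 11/12 - 7/8 = 1/24
  'e': [7/8 + 1/24*0/1, 7/8 + 1/24*1/6) = [7/8, 127/144)
  'b': [7/8 + 1/24*1/6, 7/8 + 1/24*2/3) = [127/144, 65/72)
  'd': [7/8 + 1/24*2/3, 7/8 + 1/24*5/6) = [65/72, 131/144)
  'c': [7/8 + 1/24*5/6, 7/8 + 1/24*1/1) = [131/144, 11/12) <- contains code 263/288
  emit 'c', narrow to [131/144, 11/12)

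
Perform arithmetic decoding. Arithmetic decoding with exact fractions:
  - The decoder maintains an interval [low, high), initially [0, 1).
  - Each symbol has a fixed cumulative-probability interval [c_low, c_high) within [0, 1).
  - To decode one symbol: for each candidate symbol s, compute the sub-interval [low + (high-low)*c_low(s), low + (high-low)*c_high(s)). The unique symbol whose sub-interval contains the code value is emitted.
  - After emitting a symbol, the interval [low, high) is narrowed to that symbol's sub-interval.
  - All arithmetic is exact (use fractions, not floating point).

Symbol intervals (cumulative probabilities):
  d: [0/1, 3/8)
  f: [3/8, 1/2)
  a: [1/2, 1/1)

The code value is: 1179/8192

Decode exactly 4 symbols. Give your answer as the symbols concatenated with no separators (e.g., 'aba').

Step 1: interval [0/1, 1/1), width = 1/1 - 0/1 = 1/1
  'd': [0/1 + 1/1*0/1, 0/1 + 1/1*3/8) = [0/1, 3/8) <- contains code 1179/8192
  'f': [0/1 + 1/1*3/8, 0/1 + 1/1*1/2) = [3/8, 1/2)
  'a': [0/1 + 1/1*1/2, 0/1 + 1/1*1/1) = [1/2, 1/1)
  emit 'd', narrow to [0/1, 3/8)
Step 2: interval [0/1, 3/8), width = 3/8 - 0/1 = 3/8
  'd': [0/1 + 3/8*0/1, 0/1 + 3/8*3/8) = [0/1, 9/64)
  'f': [0/1 + 3/8*3/8, 0/1 + 3/8*1/2) = [9/64, 3/16) <- contains code 1179/8192
  'a': [0/1 + 3/8*1/2, 0/1 + 3/8*1/1) = [3/16, 3/8)
  emit 'f', narrow to [9/64, 3/16)
Step 3: interval [9/64, 3/16), width = 3/16 - 9/64 = 3/64
  'd': [9/64 + 3/64*0/1, 9/64 + 3/64*3/8) = [9/64, 81/512) <- contains code 1179/8192
  'f': [9/64 + 3/64*3/8, 9/64 + 3/64*1/2) = [81/512, 21/128)
  'a': [9/64 + 3/64*1/2, 9/64 + 3/64*1/1) = [21/128, 3/16)
  emit 'd', narrow to [9/64, 81/512)
Step 4: interval [9/64, 81/512), width = 81/512 - 9/64 = 9/512
  'd': [9/64 + 9/512*0/1, 9/64 + 9/512*3/8) = [9/64, 603/4096) <- contains code 1179/8192
  'f': [9/64 + 9/512*3/8, 9/64 + 9/512*1/2) = [603/4096, 153/1024)
  'a': [9/64 + 9/512*1/2, 9/64 + 9/512*1/1) = [153/1024, 81/512)
  emit 'd', narrow to [9/64, 603/4096)

Answer: dfdd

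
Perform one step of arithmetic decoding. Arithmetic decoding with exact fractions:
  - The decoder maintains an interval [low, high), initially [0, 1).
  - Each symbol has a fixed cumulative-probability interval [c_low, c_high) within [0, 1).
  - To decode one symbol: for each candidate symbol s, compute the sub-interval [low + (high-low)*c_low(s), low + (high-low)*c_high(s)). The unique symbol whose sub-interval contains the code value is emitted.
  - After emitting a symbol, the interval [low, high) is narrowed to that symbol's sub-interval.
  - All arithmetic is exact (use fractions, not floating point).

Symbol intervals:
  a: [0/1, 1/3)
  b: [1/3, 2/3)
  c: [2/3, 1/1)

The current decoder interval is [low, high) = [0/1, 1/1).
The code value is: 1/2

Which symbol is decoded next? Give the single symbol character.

Interval width = high − low = 1/1 − 0/1 = 1/1
Scaled code = (code − low) / width = (1/2 − 0/1) / 1/1 = 1/2
  a: [0/1, 1/3) 
  b: [1/3, 2/3) ← scaled code falls here ✓
  c: [2/3, 1/1) 

Answer: b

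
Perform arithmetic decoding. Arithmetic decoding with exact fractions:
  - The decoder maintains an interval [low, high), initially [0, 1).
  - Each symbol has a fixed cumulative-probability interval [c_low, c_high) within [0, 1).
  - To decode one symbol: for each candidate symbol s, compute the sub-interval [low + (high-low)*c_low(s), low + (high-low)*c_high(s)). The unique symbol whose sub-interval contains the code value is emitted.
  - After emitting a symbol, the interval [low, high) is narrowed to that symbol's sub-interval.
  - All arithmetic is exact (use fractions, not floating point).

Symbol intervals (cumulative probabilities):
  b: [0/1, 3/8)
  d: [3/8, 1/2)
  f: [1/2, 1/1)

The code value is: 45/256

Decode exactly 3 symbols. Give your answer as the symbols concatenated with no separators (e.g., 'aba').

Step 1: interval [0/1, 1/1), width = 1/1 - 0/1 = 1/1
  'b': [0/1 + 1/1*0/1, 0/1 + 1/1*3/8) = [0/1, 3/8) <- contains code 45/256
  'd': [0/1 + 1/1*3/8, 0/1 + 1/1*1/2) = [3/8, 1/2)
  'f': [0/1 + 1/1*1/2, 0/1 + 1/1*1/1) = [1/2, 1/1)
  emit 'b', narrow to [0/1, 3/8)
Step 2: interval [0/1, 3/8), width = 3/8 - 0/1 = 3/8
  'b': [0/1 + 3/8*0/1, 0/1 + 3/8*3/8) = [0/1, 9/64)
  'd': [0/1 + 3/8*3/8, 0/1 + 3/8*1/2) = [9/64, 3/16) <- contains code 45/256
  'f': [0/1 + 3/8*1/2, 0/1 + 3/8*1/1) = [3/16, 3/8)
  emit 'd', narrow to [9/64, 3/16)
Step 3: interval [9/64, 3/16), width = 3/16 - 9/64 = 3/64
  'b': [9/64 + 3/64*0/1, 9/64 + 3/64*3/8) = [9/64, 81/512)
  'd': [9/64 + 3/64*3/8, 9/64 + 3/64*1/2) = [81/512, 21/128)
  'f': [9/64 + 3/64*1/2, 9/64 + 3/64*1/1) = [21/128, 3/16) <- contains code 45/256
  emit 'f', narrow to [21/128, 3/16)

Answer: bdf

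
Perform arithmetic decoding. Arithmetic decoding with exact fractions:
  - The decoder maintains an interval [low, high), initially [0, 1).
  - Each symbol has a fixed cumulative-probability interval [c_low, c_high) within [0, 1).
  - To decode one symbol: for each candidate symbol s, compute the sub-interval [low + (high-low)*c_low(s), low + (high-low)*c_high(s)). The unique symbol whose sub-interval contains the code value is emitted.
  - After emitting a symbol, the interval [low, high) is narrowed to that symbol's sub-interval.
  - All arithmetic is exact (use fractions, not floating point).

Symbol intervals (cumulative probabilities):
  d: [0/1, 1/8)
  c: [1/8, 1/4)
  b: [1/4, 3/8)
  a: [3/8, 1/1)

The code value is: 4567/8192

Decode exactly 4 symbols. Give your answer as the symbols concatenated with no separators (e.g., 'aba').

Answer: abba

Derivation:
Step 1: interval [0/1, 1/1), width = 1/1 - 0/1 = 1/1
  'd': [0/1 + 1/1*0/1, 0/1 + 1/1*1/8) = [0/1, 1/8)
  'c': [0/1 + 1/1*1/8, 0/1 + 1/1*1/4) = [1/8, 1/4)
  'b': [0/1 + 1/1*1/4, 0/1 + 1/1*3/8) = [1/4, 3/8)
  'a': [0/1 + 1/1*3/8, 0/1 + 1/1*1/1) = [3/8, 1/1) <- contains code 4567/8192
  emit 'a', narrow to [3/8, 1/1)
Step 2: interval [3/8, 1/1), width = 1/1 - 3/8 = 5/8
  'd': [3/8 + 5/8*0/1, 3/8 + 5/8*1/8) = [3/8, 29/64)
  'c': [3/8 + 5/8*1/8, 3/8 + 5/8*1/4) = [29/64, 17/32)
  'b': [3/8 + 5/8*1/4, 3/8 + 5/8*3/8) = [17/32, 39/64) <- contains code 4567/8192
  'a': [3/8 + 5/8*3/8, 3/8 + 5/8*1/1) = [39/64, 1/1)
  emit 'b', narrow to [17/32, 39/64)
Step 3: interval [17/32, 39/64), width = 39/64 - 17/32 = 5/64
  'd': [17/32 + 5/64*0/1, 17/32 + 5/64*1/8) = [17/32, 277/512)
  'c': [17/32 + 5/64*1/8, 17/32 + 5/64*1/4) = [277/512, 141/256)
  'b': [17/32 + 5/64*1/4, 17/32 + 5/64*3/8) = [141/256, 287/512) <- contains code 4567/8192
  'a': [17/32 + 5/64*3/8, 17/32 + 5/64*1/1) = [287/512, 39/64)
  emit 'b', narrow to [141/256, 287/512)
Step 4: interval [141/256, 287/512), width = 287/512 - 141/256 = 5/512
  'd': [141/256 + 5/512*0/1, 141/256 + 5/512*1/8) = [141/256, 2261/4096)
  'c': [141/256 + 5/512*1/8, 141/256 + 5/512*1/4) = [2261/4096, 1133/2048)
  'b': [141/256 + 5/512*1/4, 141/256 + 5/512*3/8) = [1133/2048, 2271/4096)
  'a': [141/256 + 5/512*3/8, 141/256 + 5/512*1/1) = [2271/4096, 287/512) <- contains code 4567/8192
  emit 'a', narrow to [2271/4096, 287/512)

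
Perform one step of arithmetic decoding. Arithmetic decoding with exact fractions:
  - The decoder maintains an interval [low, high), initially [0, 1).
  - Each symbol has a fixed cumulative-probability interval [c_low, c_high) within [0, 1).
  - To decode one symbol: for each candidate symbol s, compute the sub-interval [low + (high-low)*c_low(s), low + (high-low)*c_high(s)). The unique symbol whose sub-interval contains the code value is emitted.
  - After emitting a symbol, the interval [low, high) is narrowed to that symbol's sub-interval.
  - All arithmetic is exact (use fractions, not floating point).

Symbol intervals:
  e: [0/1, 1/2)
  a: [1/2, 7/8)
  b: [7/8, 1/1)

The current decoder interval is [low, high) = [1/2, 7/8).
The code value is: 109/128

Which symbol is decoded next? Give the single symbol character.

Interval width = high − low = 7/8 − 1/2 = 3/8
Scaled code = (code − low) / width = (109/128 − 1/2) / 3/8 = 15/16
  e: [0/1, 1/2) 
  a: [1/2, 7/8) 
  b: [7/8, 1/1) ← scaled code falls here ✓

Answer: b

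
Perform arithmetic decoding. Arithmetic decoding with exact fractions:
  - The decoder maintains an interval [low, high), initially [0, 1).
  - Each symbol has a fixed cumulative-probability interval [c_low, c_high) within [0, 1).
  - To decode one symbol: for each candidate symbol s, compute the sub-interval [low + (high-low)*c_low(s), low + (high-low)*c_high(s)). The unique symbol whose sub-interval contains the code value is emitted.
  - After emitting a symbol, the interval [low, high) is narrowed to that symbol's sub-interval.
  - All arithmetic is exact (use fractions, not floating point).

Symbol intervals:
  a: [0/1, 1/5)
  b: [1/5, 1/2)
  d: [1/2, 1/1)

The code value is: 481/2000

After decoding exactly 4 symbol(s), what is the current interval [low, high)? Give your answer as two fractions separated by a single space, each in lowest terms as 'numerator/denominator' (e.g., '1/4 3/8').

Answer: 59/250 49/200

Derivation:
Step 1: interval [0/1, 1/1), width = 1/1 - 0/1 = 1/1
  'a': [0/1 + 1/1*0/1, 0/1 + 1/1*1/5) = [0/1, 1/5)
  'b': [0/1 + 1/1*1/5, 0/1 + 1/1*1/2) = [1/5, 1/2) <- contains code 481/2000
  'd': [0/1 + 1/1*1/2, 0/1 + 1/1*1/1) = [1/2, 1/1)
  emit 'b', narrow to [1/5, 1/2)
Step 2: interval [1/5, 1/2), width = 1/2 - 1/5 = 3/10
  'a': [1/5 + 3/10*0/1, 1/5 + 3/10*1/5) = [1/5, 13/50) <- contains code 481/2000
  'b': [1/5 + 3/10*1/5, 1/5 + 3/10*1/2) = [13/50, 7/20)
  'd': [1/5 + 3/10*1/2, 1/5 + 3/10*1/1) = [7/20, 1/2)
  emit 'a', narrow to [1/5, 13/50)
Step 3: interval [1/5, 13/50), width = 13/50 - 1/5 = 3/50
  'a': [1/5 + 3/50*0/1, 1/5 + 3/50*1/5) = [1/5, 53/250)
  'b': [1/5 + 3/50*1/5, 1/5 + 3/50*1/2) = [53/250, 23/100)
  'd': [1/5 + 3/50*1/2, 1/5 + 3/50*1/1) = [23/100, 13/50) <- contains code 481/2000
  emit 'd', narrow to [23/100, 13/50)
Step 4: interval [23/100, 13/50), width = 13/50 - 23/100 = 3/100
  'a': [23/100 + 3/100*0/1, 23/100 + 3/100*1/5) = [23/100, 59/250)
  'b': [23/100 + 3/100*1/5, 23/100 + 3/100*1/2) = [59/250, 49/200) <- contains code 481/2000
  'd': [23/100 + 3/100*1/2, 23/100 + 3/100*1/1) = [49/200, 13/50)
  emit 'b', narrow to [59/250, 49/200)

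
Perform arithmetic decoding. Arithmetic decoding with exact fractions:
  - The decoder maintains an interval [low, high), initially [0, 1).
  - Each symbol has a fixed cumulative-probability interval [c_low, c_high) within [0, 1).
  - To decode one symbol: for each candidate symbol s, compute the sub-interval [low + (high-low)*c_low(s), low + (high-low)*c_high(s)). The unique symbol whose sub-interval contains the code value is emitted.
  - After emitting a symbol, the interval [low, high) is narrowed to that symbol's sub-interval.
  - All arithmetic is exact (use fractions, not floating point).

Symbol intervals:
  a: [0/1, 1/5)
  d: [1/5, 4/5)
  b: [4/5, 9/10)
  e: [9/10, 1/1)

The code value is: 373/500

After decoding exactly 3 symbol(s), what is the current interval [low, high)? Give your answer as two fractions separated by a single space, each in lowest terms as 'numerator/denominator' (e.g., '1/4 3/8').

Step 1: interval [0/1, 1/1), width = 1/1 - 0/1 = 1/1
  'a': [0/1 + 1/1*0/1, 0/1 + 1/1*1/5) = [0/1, 1/5)
  'd': [0/1 + 1/1*1/5, 0/1 + 1/1*4/5) = [1/5, 4/5) <- contains code 373/500
  'b': [0/1 + 1/1*4/5, 0/1 + 1/1*9/10) = [4/5, 9/10)
  'e': [0/1 + 1/1*9/10, 0/1 + 1/1*1/1) = [9/10, 1/1)
  emit 'd', narrow to [1/5, 4/5)
Step 2: interval [1/5, 4/5), width = 4/5 - 1/5 = 3/5
  'a': [1/5 + 3/5*0/1, 1/5 + 3/5*1/5) = [1/5, 8/25)
  'd': [1/5 + 3/5*1/5, 1/5 + 3/5*4/5) = [8/25, 17/25)
  'b': [1/5 + 3/5*4/5, 1/5 + 3/5*9/10) = [17/25, 37/50)
  'e': [1/5 + 3/5*9/10, 1/5 + 3/5*1/1) = [37/50, 4/5) <- contains code 373/500
  emit 'e', narrow to [37/50, 4/5)
Step 3: interval [37/50, 4/5), width = 4/5 - 37/50 = 3/50
  'a': [37/50 + 3/50*0/1, 37/50 + 3/50*1/5) = [37/50, 94/125) <- contains code 373/500
  'd': [37/50 + 3/50*1/5, 37/50 + 3/50*4/5) = [94/125, 197/250)
  'b': [37/50 + 3/50*4/5, 37/50 + 3/50*9/10) = [197/250, 397/500)
  'e': [37/50 + 3/50*9/10, 37/50 + 3/50*1/1) = [397/500, 4/5)
  emit 'a', narrow to [37/50, 94/125)

Answer: 37/50 94/125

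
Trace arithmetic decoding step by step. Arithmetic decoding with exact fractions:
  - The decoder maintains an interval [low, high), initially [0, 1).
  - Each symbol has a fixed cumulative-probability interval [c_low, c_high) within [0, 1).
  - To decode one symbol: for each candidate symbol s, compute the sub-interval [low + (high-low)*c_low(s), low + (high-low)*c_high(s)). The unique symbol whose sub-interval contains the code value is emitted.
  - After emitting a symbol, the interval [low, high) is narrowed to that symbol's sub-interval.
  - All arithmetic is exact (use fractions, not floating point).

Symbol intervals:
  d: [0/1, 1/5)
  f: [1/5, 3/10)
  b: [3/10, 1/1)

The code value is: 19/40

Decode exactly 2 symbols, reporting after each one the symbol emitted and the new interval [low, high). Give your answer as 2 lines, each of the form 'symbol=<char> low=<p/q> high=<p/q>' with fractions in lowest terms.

Step 1: interval [0/1, 1/1), width = 1/1 - 0/1 = 1/1
  'd': [0/1 + 1/1*0/1, 0/1 + 1/1*1/5) = [0/1, 1/5)
  'f': [0/1 + 1/1*1/5, 0/1 + 1/1*3/10) = [1/5, 3/10)
  'b': [0/1 + 1/1*3/10, 0/1 + 1/1*1/1) = [3/10, 1/1) <- contains code 19/40
  emit 'b', narrow to [3/10, 1/1)
Step 2: interval [3/10, 1/1), width = 1/1 - 3/10 = 7/10
  'd': [3/10 + 7/10*0/1, 3/10 + 7/10*1/5) = [3/10, 11/25)
  'f': [3/10 + 7/10*1/5, 3/10 + 7/10*3/10) = [11/25, 51/100) <- contains code 19/40
  'b': [3/10 + 7/10*3/10, 3/10 + 7/10*1/1) = [51/100, 1/1)
  emit 'f', narrow to [11/25, 51/100)

Answer: symbol=b low=3/10 high=1/1
symbol=f low=11/25 high=51/100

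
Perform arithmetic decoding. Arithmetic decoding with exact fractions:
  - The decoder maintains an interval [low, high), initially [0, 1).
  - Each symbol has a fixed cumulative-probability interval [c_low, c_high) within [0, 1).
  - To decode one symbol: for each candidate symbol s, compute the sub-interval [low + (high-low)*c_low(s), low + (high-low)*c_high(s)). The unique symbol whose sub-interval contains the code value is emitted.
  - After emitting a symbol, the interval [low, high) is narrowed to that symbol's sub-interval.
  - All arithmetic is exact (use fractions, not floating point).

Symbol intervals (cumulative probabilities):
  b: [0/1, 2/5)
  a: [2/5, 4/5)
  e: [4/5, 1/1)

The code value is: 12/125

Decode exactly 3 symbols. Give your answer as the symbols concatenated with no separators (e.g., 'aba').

Step 1: interval [0/1, 1/1), width = 1/1 - 0/1 = 1/1
  'b': [0/1 + 1/1*0/1, 0/1 + 1/1*2/5) = [0/1, 2/5) <- contains code 12/125
  'a': [0/1 + 1/1*2/5, 0/1 + 1/1*4/5) = [2/5, 4/5)
  'e': [0/1 + 1/1*4/5, 0/1 + 1/1*1/1) = [4/5, 1/1)
  emit 'b', narrow to [0/1, 2/5)
Step 2: interval [0/1, 2/5), width = 2/5 - 0/1 = 2/5
  'b': [0/1 + 2/5*0/1, 0/1 + 2/5*2/5) = [0/1, 4/25) <- contains code 12/125
  'a': [0/1 + 2/5*2/5, 0/1 + 2/5*4/5) = [4/25, 8/25)
  'e': [0/1 + 2/5*4/5, 0/1 + 2/5*1/1) = [8/25, 2/5)
  emit 'b', narrow to [0/1, 4/25)
Step 3: interval [0/1, 4/25), width = 4/25 - 0/1 = 4/25
  'b': [0/1 + 4/25*0/1, 0/1 + 4/25*2/5) = [0/1, 8/125)
  'a': [0/1 + 4/25*2/5, 0/1 + 4/25*4/5) = [8/125, 16/125) <- contains code 12/125
  'e': [0/1 + 4/25*4/5, 0/1 + 4/25*1/1) = [16/125, 4/25)
  emit 'a', narrow to [8/125, 16/125)

Answer: bba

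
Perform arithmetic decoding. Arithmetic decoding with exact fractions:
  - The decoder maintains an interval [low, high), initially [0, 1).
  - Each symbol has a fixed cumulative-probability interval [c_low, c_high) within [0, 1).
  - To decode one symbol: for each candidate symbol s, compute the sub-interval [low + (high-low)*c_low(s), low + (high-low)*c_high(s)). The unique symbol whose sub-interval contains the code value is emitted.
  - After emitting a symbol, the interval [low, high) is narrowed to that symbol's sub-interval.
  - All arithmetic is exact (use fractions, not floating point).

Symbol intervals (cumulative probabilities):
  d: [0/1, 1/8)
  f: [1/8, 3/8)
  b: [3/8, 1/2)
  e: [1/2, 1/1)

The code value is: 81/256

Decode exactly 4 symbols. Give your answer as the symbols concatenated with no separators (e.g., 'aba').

Step 1: interval [0/1, 1/1), width = 1/1 - 0/1 = 1/1
  'd': [0/1 + 1/1*0/1, 0/1 + 1/1*1/8) = [0/1, 1/8)
  'f': [0/1 + 1/1*1/8, 0/1 + 1/1*3/8) = [1/8, 3/8) <- contains code 81/256
  'b': [0/1 + 1/1*3/8, 0/1 + 1/1*1/2) = [3/8, 1/2)
  'e': [0/1 + 1/1*1/2, 0/1 + 1/1*1/1) = [1/2, 1/1)
  emit 'f', narrow to [1/8, 3/8)
Step 2: interval [1/8, 3/8), width = 3/8 - 1/8 = 1/4
  'd': [1/8 + 1/4*0/1, 1/8 + 1/4*1/8) = [1/8, 5/32)
  'f': [1/8 + 1/4*1/8, 1/8 + 1/4*3/8) = [5/32, 7/32)
  'b': [1/8 + 1/4*3/8, 1/8 + 1/4*1/2) = [7/32, 1/4)
  'e': [1/8 + 1/4*1/2, 1/8 + 1/4*1/1) = [1/4, 3/8) <- contains code 81/256
  emit 'e', narrow to [1/4, 3/8)
Step 3: interval [1/4, 3/8), width = 3/8 - 1/4 = 1/8
  'd': [1/4 + 1/8*0/1, 1/4 + 1/8*1/8) = [1/4, 17/64)
  'f': [1/4 + 1/8*1/8, 1/4 + 1/8*3/8) = [17/64, 19/64)
  'b': [1/4 + 1/8*3/8, 1/4 + 1/8*1/2) = [19/64, 5/16)
  'e': [1/4 + 1/8*1/2, 1/4 + 1/8*1/1) = [5/16, 3/8) <- contains code 81/256
  emit 'e', narrow to [5/16, 3/8)
Step 4: interval [5/16, 3/8), width = 3/8 - 5/16 = 1/16
  'd': [5/16 + 1/16*0/1, 5/16 + 1/16*1/8) = [5/16, 41/128) <- contains code 81/256
  'f': [5/16 + 1/16*1/8, 5/16 + 1/16*3/8) = [41/128, 43/128)
  'b': [5/16 + 1/16*3/8, 5/16 + 1/16*1/2) = [43/128, 11/32)
  'e': [5/16 + 1/16*1/2, 5/16 + 1/16*1/1) = [11/32, 3/8)
  emit 'd', narrow to [5/16, 41/128)

Answer: feed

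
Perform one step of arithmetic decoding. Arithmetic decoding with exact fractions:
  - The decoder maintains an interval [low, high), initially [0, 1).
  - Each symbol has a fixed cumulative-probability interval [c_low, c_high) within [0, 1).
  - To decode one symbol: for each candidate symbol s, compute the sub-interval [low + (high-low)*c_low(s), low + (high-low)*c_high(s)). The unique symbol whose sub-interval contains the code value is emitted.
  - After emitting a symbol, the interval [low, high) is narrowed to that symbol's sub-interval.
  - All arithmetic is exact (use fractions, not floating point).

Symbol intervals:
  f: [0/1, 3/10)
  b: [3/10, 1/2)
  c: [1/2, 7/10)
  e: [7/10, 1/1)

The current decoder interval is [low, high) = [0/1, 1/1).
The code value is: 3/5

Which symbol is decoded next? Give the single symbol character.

Interval width = high − low = 1/1 − 0/1 = 1/1
Scaled code = (code − low) / width = (3/5 − 0/1) / 1/1 = 3/5
  f: [0/1, 3/10) 
  b: [3/10, 1/2) 
  c: [1/2, 7/10) ← scaled code falls here ✓
  e: [7/10, 1/1) 

Answer: c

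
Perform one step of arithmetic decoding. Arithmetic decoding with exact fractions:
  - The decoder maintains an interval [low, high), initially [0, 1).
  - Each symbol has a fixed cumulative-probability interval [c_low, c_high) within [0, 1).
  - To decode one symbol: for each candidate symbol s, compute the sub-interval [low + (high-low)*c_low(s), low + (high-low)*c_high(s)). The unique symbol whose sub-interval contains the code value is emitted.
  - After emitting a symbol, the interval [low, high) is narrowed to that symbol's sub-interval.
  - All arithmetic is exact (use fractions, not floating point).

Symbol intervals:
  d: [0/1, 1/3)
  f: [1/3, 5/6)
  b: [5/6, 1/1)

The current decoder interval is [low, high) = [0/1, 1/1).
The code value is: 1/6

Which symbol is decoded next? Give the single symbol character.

Answer: d

Derivation:
Interval width = high − low = 1/1 − 0/1 = 1/1
Scaled code = (code − low) / width = (1/6 − 0/1) / 1/1 = 1/6
  d: [0/1, 1/3) ← scaled code falls here ✓
  f: [1/3, 5/6) 
  b: [5/6, 1/1) 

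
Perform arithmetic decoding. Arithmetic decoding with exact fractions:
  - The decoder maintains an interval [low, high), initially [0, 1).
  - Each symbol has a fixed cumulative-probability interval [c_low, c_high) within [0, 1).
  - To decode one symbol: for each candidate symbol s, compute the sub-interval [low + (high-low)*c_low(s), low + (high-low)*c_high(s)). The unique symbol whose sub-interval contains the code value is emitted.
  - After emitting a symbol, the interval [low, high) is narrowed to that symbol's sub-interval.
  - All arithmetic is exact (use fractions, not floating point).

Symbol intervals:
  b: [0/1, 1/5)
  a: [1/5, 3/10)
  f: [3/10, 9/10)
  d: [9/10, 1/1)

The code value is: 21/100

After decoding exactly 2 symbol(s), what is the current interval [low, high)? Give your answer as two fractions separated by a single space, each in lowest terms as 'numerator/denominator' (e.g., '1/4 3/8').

Step 1: interval [0/1, 1/1), width = 1/1 - 0/1 = 1/1
  'b': [0/1 + 1/1*0/1, 0/1 + 1/1*1/5) = [0/1, 1/5)
  'a': [0/1 + 1/1*1/5, 0/1 + 1/1*3/10) = [1/5, 3/10) <- contains code 21/100
  'f': [0/1 + 1/1*3/10, 0/1 + 1/1*9/10) = [3/10, 9/10)
  'd': [0/1 + 1/1*9/10, 0/1 + 1/1*1/1) = [9/10, 1/1)
  emit 'a', narrow to [1/5, 3/10)
Step 2: interval [1/5, 3/10), width = 3/10 - 1/5 = 1/10
  'b': [1/5 + 1/10*0/1, 1/5 + 1/10*1/5) = [1/5, 11/50) <- contains code 21/100
  'a': [1/5 + 1/10*1/5, 1/5 + 1/10*3/10) = [11/50, 23/100)
  'f': [1/5 + 1/10*3/10, 1/5 + 1/10*9/10) = [23/100, 29/100)
  'd': [1/5 + 1/10*9/10, 1/5 + 1/10*1/1) = [29/100, 3/10)
  emit 'b', narrow to [1/5, 11/50)

Answer: 1/5 11/50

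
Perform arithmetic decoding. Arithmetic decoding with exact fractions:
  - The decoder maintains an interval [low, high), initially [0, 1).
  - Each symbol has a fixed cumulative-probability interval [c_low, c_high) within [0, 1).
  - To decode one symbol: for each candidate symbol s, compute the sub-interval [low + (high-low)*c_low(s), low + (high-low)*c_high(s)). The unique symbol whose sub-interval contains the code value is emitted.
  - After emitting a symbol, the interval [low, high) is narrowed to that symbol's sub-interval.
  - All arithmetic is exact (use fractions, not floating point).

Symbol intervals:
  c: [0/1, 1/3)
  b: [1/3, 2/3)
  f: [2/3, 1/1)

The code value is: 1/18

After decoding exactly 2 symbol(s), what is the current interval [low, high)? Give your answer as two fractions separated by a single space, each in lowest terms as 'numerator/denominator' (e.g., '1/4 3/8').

Step 1: interval [0/1, 1/1), width = 1/1 - 0/1 = 1/1
  'c': [0/1 + 1/1*0/1, 0/1 + 1/1*1/3) = [0/1, 1/3) <- contains code 1/18
  'b': [0/1 + 1/1*1/3, 0/1 + 1/1*2/3) = [1/3, 2/3)
  'f': [0/1 + 1/1*2/3, 0/1 + 1/1*1/1) = [2/3, 1/1)
  emit 'c', narrow to [0/1, 1/3)
Step 2: interval [0/1, 1/3), width = 1/3 - 0/1 = 1/3
  'c': [0/1 + 1/3*0/1, 0/1 + 1/3*1/3) = [0/1, 1/9) <- contains code 1/18
  'b': [0/1 + 1/3*1/3, 0/1 + 1/3*2/3) = [1/9, 2/9)
  'f': [0/1 + 1/3*2/3, 0/1 + 1/3*1/1) = [2/9, 1/3)
  emit 'c', narrow to [0/1, 1/9)

Answer: 0/1 1/9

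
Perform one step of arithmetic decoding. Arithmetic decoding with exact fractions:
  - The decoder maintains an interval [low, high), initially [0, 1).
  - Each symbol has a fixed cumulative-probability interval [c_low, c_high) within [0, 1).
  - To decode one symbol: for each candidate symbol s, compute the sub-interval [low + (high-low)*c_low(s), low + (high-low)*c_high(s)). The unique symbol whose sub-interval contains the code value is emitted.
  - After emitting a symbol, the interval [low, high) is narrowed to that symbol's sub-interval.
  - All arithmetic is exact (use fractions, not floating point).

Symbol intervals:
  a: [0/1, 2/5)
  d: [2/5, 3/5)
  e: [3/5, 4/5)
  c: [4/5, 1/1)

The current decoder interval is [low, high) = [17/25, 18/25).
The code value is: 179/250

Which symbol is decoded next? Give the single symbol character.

Interval width = high − low = 18/25 − 17/25 = 1/25
Scaled code = (code − low) / width = (179/250 − 17/25) / 1/25 = 9/10
  a: [0/1, 2/5) 
  d: [2/5, 3/5) 
  e: [3/5, 4/5) 
  c: [4/5, 1/1) ← scaled code falls here ✓

Answer: c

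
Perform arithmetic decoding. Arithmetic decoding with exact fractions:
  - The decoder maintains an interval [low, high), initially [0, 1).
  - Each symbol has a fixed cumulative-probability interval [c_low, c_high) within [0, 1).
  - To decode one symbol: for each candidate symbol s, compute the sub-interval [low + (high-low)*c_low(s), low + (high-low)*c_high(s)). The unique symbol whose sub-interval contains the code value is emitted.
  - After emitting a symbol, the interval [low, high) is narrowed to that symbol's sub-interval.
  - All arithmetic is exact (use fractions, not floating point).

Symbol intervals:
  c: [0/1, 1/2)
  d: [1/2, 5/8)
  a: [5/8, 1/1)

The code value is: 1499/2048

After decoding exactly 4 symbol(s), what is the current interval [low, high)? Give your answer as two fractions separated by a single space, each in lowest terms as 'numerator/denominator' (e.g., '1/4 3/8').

Answer: 187/256 751/1024

Derivation:
Step 1: interval [0/1, 1/1), width = 1/1 - 0/1 = 1/1
  'c': [0/1 + 1/1*0/1, 0/1 + 1/1*1/2) = [0/1, 1/2)
  'd': [0/1 + 1/1*1/2, 0/1 + 1/1*5/8) = [1/2, 5/8)
  'a': [0/1 + 1/1*5/8, 0/1 + 1/1*1/1) = [5/8, 1/1) <- contains code 1499/2048
  emit 'a', narrow to [5/8, 1/1)
Step 2: interval [5/8, 1/1), width = 1/1 - 5/8 = 3/8
  'c': [5/8 + 3/8*0/1, 5/8 + 3/8*1/2) = [5/8, 13/16) <- contains code 1499/2048
  'd': [5/8 + 3/8*1/2, 5/8 + 3/8*5/8) = [13/16, 55/64)
  'a': [5/8 + 3/8*5/8, 5/8 + 3/8*1/1) = [55/64, 1/1)
  emit 'c', narrow to [5/8, 13/16)
Step 3: interval [5/8, 13/16), width = 13/16 - 5/8 = 3/16
  'c': [5/8 + 3/16*0/1, 5/8 + 3/16*1/2) = [5/8, 23/32)
  'd': [5/8 + 3/16*1/2, 5/8 + 3/16*5/8) = [23/32, 95/128) <- contains code 1499/2048
  'a': [5/8 + 3/16*5/8, 5/8 + 3/16*1/1) = [95/128, 13/16)
  emit 'd', narrow to [23/32, 95/128)
Step 4: interval [23/32, 95/128), width = 95/128 - 23/32 = 3/128
  'c': [23/32 + 3/128*0/1, 23/32 + 3/128*1/2) = [23/32, 187/256)
  'd': [23/32 + 3/128*1/2, 23/32 + 3/128*5/8) = [187/256, 751/1024) <- contains code 1499/2048
  'a': [23/32 + 3/128*5/8, 23/32 + 3/128*1/1) = [751/1024, 95/128)
  emit 'd', narrow to [187/256, 751/1024)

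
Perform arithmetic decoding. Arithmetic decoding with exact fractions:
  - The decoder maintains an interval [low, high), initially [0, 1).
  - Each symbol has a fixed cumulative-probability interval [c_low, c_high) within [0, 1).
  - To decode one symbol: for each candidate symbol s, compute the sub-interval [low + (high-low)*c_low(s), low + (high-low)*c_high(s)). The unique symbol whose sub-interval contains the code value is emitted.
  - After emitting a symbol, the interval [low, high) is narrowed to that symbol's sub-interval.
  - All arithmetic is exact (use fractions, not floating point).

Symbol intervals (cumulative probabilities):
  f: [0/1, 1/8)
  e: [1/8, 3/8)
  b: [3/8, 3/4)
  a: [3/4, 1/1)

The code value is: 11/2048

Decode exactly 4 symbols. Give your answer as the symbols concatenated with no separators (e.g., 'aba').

Step 1: interval [0/1, 1/1), width = 1/1 - 0/1 = 1/1
  'f': [0/1 + 1/1*0/1, 0/1 + 1/1*1/8) = [0/1, 1/8) <- contains code 11/2048
  'e': [0/1 + 1/1*1/8, 0/1 + 1/1*3/8) = [1/8, 3/8)
  'b': [0/1 + 1/1*3/8, 0/1 + 1/1*3/4) = [3/8, 3/4)
  'a': [0/1 + 1/1*3/4, 0/1 + 1/1*1/1) = [3/4, 1/1)
  emit 'f', narrow to [0/1, 1/8)
Step 2: interval [0/1, 1/8), width = 1/8 - 0/1 = 1/8
  'f': [0/1 + 1/8*0/1, 0/1 + 1/8*1/8) = [0/1, 1/64) <- contains code 11/2048
  'e': [0/1 + 1/8*1/8, 0/1 + 1/8*3/8) = [1/64, 3/64)
  'b': [0/1 + 1/8*3/8, 0/1 + 1/8*3/4) = [3/64, 3/32)
  'a': [0/1 + 1/8*3/4, 0/1 + 1/8*1/1) = [3/32, 1/8)
  emit 'f', narrow to [0/1, 1/64)
Step 3: interval [0/1, 1/64), width = 1/64 - 0/1 = 1/64
  'f': [0/1 + 1/64*0/1, 0/1 + 1/64*1/8) = [0/1, 1/512)
  'e': [0/1 + 1/64*1/8, 0/1 + 1/64*3/8) = [1/512, 3/512) <- contains code 11/2048
  'b': [0/1 + 1/64*3/8, 0/1 + 1/64*3/4) = [3/512, 3/256)
  'a': [0/1 + 1/64*3/4, 0/1 + 1/64*1/1) = [3/256, 1/64)
  emit 'e', narrow to [1/512, 3/512)
Step 4: interval [1/512, 3/512), width = 3/512 - 1/512 = 1/256
  'f': [1/512 + 1/256*0/1, 1/512 + 1/256*1/8) = [1/512, 5/2048)
  'e': [1/512 + 1/256*1/8, 1/512 + 1/256*3/8) = [5/2048, 7/2048)
  'b': [1/512 + 1/256*3/8, 1/512 + 1/256*3/4) = [7/2048, 5/1024)
  'a': [1/512 + 1/256*3/4, 1/512 + 1/256*1/1) = [5/1024, 3/512) <- contains code 11/2048
  emit 'a', narrow to [5/1024, 3/512)

Answer: ffea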